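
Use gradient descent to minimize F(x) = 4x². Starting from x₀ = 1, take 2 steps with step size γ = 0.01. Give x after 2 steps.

0.8464

F′(x) = 8x
x₁ = 1 − 0.01·8 = 0.92
x₂ = 0.92 − 0.01·7.36 = 0.8464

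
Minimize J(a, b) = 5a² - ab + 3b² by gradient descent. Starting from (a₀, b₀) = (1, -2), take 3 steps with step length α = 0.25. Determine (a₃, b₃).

∇J = (10a - b, -a + 6b)
(a₁, b₁) = (1, -2) − 0.25·(12, -13) = (-2, 1.25)
(a₂, b₂) = (-2, 1.25) − 0.25·(-21.25, 9.5) = (3.3125, -1.125)
(a₃, b₃) = (3.3125, -1.125) − 0.25·(34.25, -10.0625) = (-5.25, 1.390625)

(-5.25, 1.390625)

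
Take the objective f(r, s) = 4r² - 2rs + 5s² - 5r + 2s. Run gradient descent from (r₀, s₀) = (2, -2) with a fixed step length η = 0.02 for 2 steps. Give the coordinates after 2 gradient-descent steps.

∇f = (8r - 2s - 5, -2r + 10s + 2)
Step 1: at (2, -2), ∇f = (15, -22) → (2, -2) − 0.02·(15, -22) = (1.7, -1.56)
Step 2: at (1.7, -1.56), ∇f = (11.72, -17) → (1.7, -1.56) − 0.02·(11.72, -17) = (1.4656, -1.22)

(1.4656, -1.22)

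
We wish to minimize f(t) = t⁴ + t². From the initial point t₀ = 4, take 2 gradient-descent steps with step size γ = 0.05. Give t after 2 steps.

f′(t) = 4t³ + 2t
Step 1: f′(4) = 264; t₁ = 4 − 0.05·264 = -9.2
Step 2: f′(-9.2) = -3133.152; t₂ = -9.2 − 0.05·(-3133.152) = 147.4576

147.4576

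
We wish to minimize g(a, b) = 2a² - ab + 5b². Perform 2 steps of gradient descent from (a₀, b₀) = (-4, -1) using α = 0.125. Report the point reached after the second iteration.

∇g = (4a - b, -a + 10b)
(a₁, b₁) = (-4, -1) − 0.125·(-15, -6) = (-2.125, -0.25)
(a₂, b₂) = (-2.125, -0.25) − 0.125·(-8.25, -0.375) = (-1.09375, -0.203125)

(-1.09375, -0.203125)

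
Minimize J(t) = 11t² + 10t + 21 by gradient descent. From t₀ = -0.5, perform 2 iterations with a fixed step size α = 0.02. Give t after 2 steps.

-0.4688

J′(t) = 22t + 10
Step 1: J′(-0.5) = -1; t₁ = -0.5 − 0.02·(-1) = -0.48
Step 2: J′(-0.48) = -0.56; t₂ = -0.48 − 0.02·(-0.56) = -0.4688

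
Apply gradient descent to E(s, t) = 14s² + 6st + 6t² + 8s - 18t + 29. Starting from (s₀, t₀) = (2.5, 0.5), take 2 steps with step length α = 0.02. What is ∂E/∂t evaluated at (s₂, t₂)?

-9.888

∇E = (28s + 6t + 8, 6s + 12t - 18)
Step 1: at (2.5, 0.5), ∇E = (81, 3) → (2.5, 0.5) − 0.02·(81, 3) = (0.88, 0.44)
Step 2: at (0.88, 0.44), ∇E = (35.28, -7.44) → (0.88, 0.44) − 0.02·(35.28, -7.44) = (0.1744, 0.5888)
∂E/∂t at (0.1744, 0.5888) = -9.888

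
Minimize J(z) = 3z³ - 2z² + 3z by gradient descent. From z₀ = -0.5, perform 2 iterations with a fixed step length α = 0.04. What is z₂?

-1.261076

J′(z) = 9z² - 4z + 3
Step 1: J′(-0.5) = 7.25; z₁ = -0.5 − 0.04·7.25 = -0.79
Step 2: J′(-0.79) = 11.7769; z₂ = -0.79 − 0.04·11.7769 = -1.261076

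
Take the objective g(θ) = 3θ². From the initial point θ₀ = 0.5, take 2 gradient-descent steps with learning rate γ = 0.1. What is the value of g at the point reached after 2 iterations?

g′(θ) = 6θ
Step 1: g′(0.5) = 3; θ₁ = 0.5 − 0.1·3 = 0.2
Step 2: g′(0.2) = 1.2; θ₂ = 0.2 − 0.1·1.2 = 0.08
g(0.08) = 0.0192

0.0192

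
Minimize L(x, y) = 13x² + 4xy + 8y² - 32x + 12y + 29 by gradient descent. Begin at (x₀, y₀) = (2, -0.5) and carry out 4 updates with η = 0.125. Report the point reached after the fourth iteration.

∇L = (26x + 4y - 32, 4x + 16y + 12)
(x₁, y₁) = (2, -0.5) − 0.125·(18, 12) = (-0.25, -2)
(x₂, y₂) = (-0.25, -2) − 0.125·(-46.5, -21) = (5.5625, 0.625)
(x₃, y₃) = (5.5625, 0.625) − 0.125·(115.125, 44.25) = (-8.828125, -4.90625)
(x₄, y₄) = (-8.828125, -4.90625) − 0.125·(-281.15625, -101.8125) = (26.31640625, 7.8203125)

(26.31640625, 7.8203125)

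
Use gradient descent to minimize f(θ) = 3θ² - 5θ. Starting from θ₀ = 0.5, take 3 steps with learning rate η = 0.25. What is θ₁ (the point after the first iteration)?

f′(θ) = 6θ - 5
Step 1: f′(0.5) = -2; θ₁ = 0.5 − 0.25·(-2) = 1

1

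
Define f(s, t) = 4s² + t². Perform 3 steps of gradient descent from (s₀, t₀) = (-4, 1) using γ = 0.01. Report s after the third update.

∇f = (8s, 2t)
(s₁, t₁) = (-4, 1) − 0.01·(-32, 2) = (-3.68, 0.98)
(s₂, t₂) = (-3.68, 0.98) − 0.01·(-29.44, 1.96) = (-3.3856, 0.9604)
(s₃, t₃) = (-3.3856, 0.9604) − 0.01·(-27.0848, 1.9208) = (-3.114752, 0.941192)
s = -3.114752

-3.114752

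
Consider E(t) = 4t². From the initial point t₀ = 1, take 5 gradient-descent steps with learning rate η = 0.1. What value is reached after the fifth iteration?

E′(t) = 8t
Step 1: E′(1) = 8; t₁ = 1 − 0.1·8 = 0.2
Step 2: E′(0.2) = 1.6; t₂ = 0.2 − 0.1·1.6 = 0.04
Step 3: E′(0.04) = 0.32; t₃ = 0.04 − 0.1·0.32 = 0.008
Step 4: E′(0.008) = 0.064; t₄ = 0.008 − 0.1·0.064 = 0.0016
Step 5: E′(0.0016) = 0.0128; t₅ = 0.0016 − 0.1·0.0128 = 0.00032

0.00032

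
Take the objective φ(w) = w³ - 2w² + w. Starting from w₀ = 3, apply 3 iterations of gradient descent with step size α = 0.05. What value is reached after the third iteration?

φ′(w) = 3w² - 4w + 1
Step 1: φ′(3) = 16; w₁ = 3 − 0.05·16 = 2.2
Step 2: φ′(2.2) = 6.72; w₂ = 2.2 − 0.05·6.72 = 1.864
Step 3: φ′(1.864) = 3.967488; w₃ = 1.864 − 0.05·3.967488 = 1.6656256

1.6656256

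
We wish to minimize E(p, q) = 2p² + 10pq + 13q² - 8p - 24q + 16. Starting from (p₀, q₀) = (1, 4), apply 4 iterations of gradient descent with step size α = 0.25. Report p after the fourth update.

2045.125

∇E = (4p + 10q - 8, 10p + 26q - 24)
(p₁, q₁) = (1, 4) − 0.25·(36, 90) = (-8, -18.5)
(p₂, q₂) = (-8, -18.5) − 0.25·(-225, -585) = (48.25, 127.75)
(p₃, q₃) = (48.25, 127.75) − 0.25·(1462.5, 3780) = (-317.375, -817.25)
(p₄, q₄) = (-317.375, -817.25) − 0.25·(-9450, -24446.25) = (2045.125, 5294.3125)
p = 2045.125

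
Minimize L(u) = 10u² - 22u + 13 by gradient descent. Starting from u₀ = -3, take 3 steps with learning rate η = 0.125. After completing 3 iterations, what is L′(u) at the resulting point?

276.75

L′(u) = 20u - 22
u₁ = -3 − 0.125·(-82) = 7.25
u₂ = 7.25 − 0.125·123 = -8.125
u₃ = -8.125 − 0.125·(-184.5) = 14.9375
L′(u) at (14.9375) = 276.75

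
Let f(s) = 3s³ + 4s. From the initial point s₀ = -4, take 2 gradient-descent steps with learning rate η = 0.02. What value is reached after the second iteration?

f′(s) = 9s² + 4
s₁ = -4 − 0.02·148 = -6.96
s₂ = -6.96 − 0.02·439.9744 = -15.759488

-15.759488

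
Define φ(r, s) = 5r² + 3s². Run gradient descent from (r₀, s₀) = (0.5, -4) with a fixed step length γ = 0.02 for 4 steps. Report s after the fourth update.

-2.39878144

∇φ = (10r, 6s)
(r₁, s₁) = (0.5, -4) − 0.02·(5, -24) = (0.4, -3.52)
(r₂, s₂) = (0.4, -3.52) − 0.02·(4, -21.12) = (0.32, -3.0976)
(r₃, s₃) = (0.32, -3.0976) − 0.02·(3.2, -18.5856) = (0.256, -2.725888)
(r₄, s₄) = (0.256, -2.725888) − 0.02·(2.56, -16.355328) = (0.2048, -2.39878144)
s = -2.39878144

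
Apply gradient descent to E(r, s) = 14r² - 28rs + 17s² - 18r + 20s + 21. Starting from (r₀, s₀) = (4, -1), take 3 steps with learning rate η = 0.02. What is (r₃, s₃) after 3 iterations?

(1.732544, 0.969856)

∇E = (28r - 28s - 18, -28r + 34s + 20)
(r₁, s₁) = (4, -1) − 0.02·(122, -126) = (1.56, 1.52)
(r₂, s₂) = (1.56, 1.52) − 0.02·(-16.88, 28) = (1.8976, 0.96)
(r₃, s₃) = (1.8976, 0.96) − 0.02·(8.2528, -0.4928) = (1.732544, 0.969856)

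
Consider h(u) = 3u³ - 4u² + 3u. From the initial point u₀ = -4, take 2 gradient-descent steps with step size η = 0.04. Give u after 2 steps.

-59.687616

h′(u) = 9u² - 8u + 3
Step 1: h′(-4) = 179; u₁ = -4 − 0.04·179 = -11.16
Step 2: h′(-11.16) = 1213.1904; u₂ = -11.16 − 0.04·1213.1904 = -59.687616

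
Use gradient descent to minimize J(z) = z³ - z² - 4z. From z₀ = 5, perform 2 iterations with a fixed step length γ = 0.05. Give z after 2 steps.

1.774625

J′(z) = 3z² - 2z - 4
z₁ = 5 − 0.05·61 = 1.95
z₂ = 1.95 − 0.05·3.5075 = 1.774625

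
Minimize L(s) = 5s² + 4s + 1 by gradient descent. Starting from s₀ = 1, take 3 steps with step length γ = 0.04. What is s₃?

L′(s) = 10s + 4
Step 1: L′(1) = 14; s₁ = 1 − 0.04·14 = 0.44
Step 2: L′(0.44) = 8.4; s₂ = 0.44 − 0.04·8.4 = 0.104
Step 3: L′(0.104) = 5.04; s₃ = 0.104 − 0.04·5.04 = -0.0976

-0.0976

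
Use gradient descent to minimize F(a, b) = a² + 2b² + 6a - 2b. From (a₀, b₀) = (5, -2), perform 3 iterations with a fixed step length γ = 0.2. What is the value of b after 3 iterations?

∇F = (2a + 6, 4b - 2)
Step 1: at (5, -2), ∇F = (16, -10) → (5, -2) − 0.2·(16, -10) = (1.8, 0)
Step 2: at (1.8, 0), ∇F = (9.6, -2) → (1.8, 0) − 0.2·(9.6, -2) = (-0.12, 0.4)
Step 3: at (-0.12, 0.4), ∇F = (5.76, -0.4) → (-0.12, 0.4) − 0.2·(5.76, -0.4) = (-1.272, 0.48)
b = 0.48

0.48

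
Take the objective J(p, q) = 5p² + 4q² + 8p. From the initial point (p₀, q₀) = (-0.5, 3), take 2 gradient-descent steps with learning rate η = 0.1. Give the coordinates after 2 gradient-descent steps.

(-0.8, 0.12)

∇J = (10p + 8, 8q)
Step 1: at (-0.5, 3), ∇J = (3, 24) → (-0.5, 3) − 0.1·(3, 24) = (-0.8, 0.6)
Step 2: at (-0.8, 0.6), ∇J = (0, 4.8) → (-0.8, 0.6) − 0.1·(0, 4.8) = (-0.8, 0.12)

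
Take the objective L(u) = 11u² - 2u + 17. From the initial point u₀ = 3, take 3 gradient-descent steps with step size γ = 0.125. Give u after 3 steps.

L′(u) = 22u - 2
Step 1: L′(3) = 64; u₁ = 3 − 0.125·64 = -5
Step 2: L′(-5) = -112; u₂ = -5 − 0.125·(-112) = 9
Step 3: L′(9) = 196; u₃ = 9 − 0.125·196 = -15.5

-15.5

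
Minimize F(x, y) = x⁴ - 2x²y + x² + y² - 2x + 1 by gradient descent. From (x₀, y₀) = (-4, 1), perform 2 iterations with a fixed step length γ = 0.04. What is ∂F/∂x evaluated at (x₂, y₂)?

∇F = (4x³ - 4xy + 2x - 2, -2x² + 2y)
Step 1: at (-4, 1), ∇F = (-250, -30) → (-4, 1) − 0.04·(-250, -30) = (6, 2.2)
Step 2: at (6, 2.2), ∇F = (821.2, -67.6) → (6, 2.2) − 0.04·(821.2, -67.6) = (-26.848, 4.904)
∂F/∂x at (-26.848, 4.904) = -76938.821280768

-76938.821280768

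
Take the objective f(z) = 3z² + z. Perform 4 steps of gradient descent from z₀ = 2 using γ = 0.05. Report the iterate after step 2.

0.895

f′(z) = 6z + 1
Step 1: f′(2) = 13; z₁ = 2 − 0.05·13 = 1.35
Step 2: f′(1.35) = 9.1; z₂ = 1.35 − 0.05·9.1 = 0.895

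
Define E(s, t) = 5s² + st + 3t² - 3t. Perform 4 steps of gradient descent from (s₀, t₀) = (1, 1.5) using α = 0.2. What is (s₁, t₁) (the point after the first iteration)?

∇E = (10s + t, s + 6t - 3)
(s₁, t₁) = (1, 1.5) − 0.2·(11.5, 7) = (-1.3, 0.1)

(-1.3, 0.1)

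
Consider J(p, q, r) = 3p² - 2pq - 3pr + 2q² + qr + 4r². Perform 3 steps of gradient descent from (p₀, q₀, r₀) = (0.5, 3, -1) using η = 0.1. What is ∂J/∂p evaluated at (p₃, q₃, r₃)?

0.777

∇J = (6p - 2q - 3r, -2p + 4q + r, -3p + q + 8r)
(p₁, q₁, r₁) = (0.5, 3, -1) − 0.1·(0, 10, -6.5) = (0.5, 2, -0.35)
(p₂, q₂, r₂) = (0.5, 2, -0.35) − 0.1·(0.05, 6.65, -2.3) = (0.495, 1.335, -0.12)
(p₃, q₃, r₃) = (0.495, 1.335, -0.12) − 0.1·(0.66, 4.23, -1.11) = (0.429, 0.912, -0.009)
∂J/∂p at (0.429, 0.912, -0.009) = 0.777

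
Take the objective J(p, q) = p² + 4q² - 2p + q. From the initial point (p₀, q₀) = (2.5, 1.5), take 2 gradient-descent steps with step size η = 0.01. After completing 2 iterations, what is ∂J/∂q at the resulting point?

11.0032

∇J = (2p - 2, 8q + 1)
Step 1: at (2.5, 1.5), ∇J = (3, 13) → (2.5, 1.5) − 0.01·(3, 13) = (2.47, 1.37)
Step 2: at (2.47, 1.37), ∇J = (2.94, 11.96) → (2.47, 1.37) − 0.01·(2.94, 11.96) = (2.4406, 1.2504)
∂J/∂q at (2.4406, 1.2504) = 11.0032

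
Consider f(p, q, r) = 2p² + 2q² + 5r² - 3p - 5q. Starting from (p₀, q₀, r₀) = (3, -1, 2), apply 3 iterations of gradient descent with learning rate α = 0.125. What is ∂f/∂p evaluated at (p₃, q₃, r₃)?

∇f = (4p - 3, 4q - 5, 10r)
Step 1: at (3, -1, 2), ∇f = (9, -9, 20) → (3, -1, 2) − 0.125·(9, -9, 20) = (1.875, 0.125, -0.5)
Step 2: at (1.875, 0.125, -0.5), ∇f = (4.5, -4.5, -5) → (1.875, 0.125, -0.5) − 0.125·(4.5, -4.5, -5) = (1.3125, 0.6875, 0.125)
Step 3: at (1.3125, 0.6875, 0.125), ∇f = (2.25, -2.25, 1.25) → (1.3125, 0.6875, 0.125) − 0.125·(2.25, -2.25, 1.25) = (1.03125, 0.96875, -0.03125)
∂f/∂p at (1.03125, 0.96875, -0.03125) = 1.125

1.125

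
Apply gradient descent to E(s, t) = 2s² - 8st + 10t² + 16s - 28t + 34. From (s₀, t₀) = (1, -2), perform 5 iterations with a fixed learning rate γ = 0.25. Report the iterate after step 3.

∇E = (4s - 8t + 16, -8s + 20t - 28)
Step 1: at (1, -2), ∇E = (36, -76) → (1, -2) − 0.25·(36, -76) = (-8, 17)
Step 2: at (-8, 17), ∇E = (-152, 376) → (-8, 17) − 0.25·(-152, 376) = (30, -77)
Step 3: at (30, -77), ∇E = (752, -1808) → (30, -77) − 0.25·(752, -1808) = (-158, 375)

(-158, 375)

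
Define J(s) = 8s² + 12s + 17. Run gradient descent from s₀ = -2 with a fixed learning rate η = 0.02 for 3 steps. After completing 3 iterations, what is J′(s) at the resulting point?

-6.28864

J′(s) = 16s + 12
s₁ = -2 − 0.02·(-20) = -1.6
s₂ = -1.6 − 0.02·(-13.6) = -1.328
s₃ = -1.328 − 0.02·(-9.248) = -1.14304
J′(s) at (-1.14304) = -6.28864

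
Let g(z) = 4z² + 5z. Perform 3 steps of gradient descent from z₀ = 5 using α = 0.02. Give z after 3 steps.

g′(z) = 8z + 5
Step 1: g′(5) = 45; z₁ = 5 − 0.02·45 = 4.1
Step 2: g′(4.1) = 37.8; z₂ = 4.1 − 0.02·37.8 = 3.344
Step 3: g′(3.344) = 31.752; z₃ = 3.344 − 0.02·31.752 = 2.70896

2.70896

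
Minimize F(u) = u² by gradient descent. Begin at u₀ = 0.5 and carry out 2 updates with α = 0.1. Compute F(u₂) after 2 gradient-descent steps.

0.1024

F′(u) = 2u
u₁ = 0.5 − 0.1·1 = 0.4
u₂ = 0.4 − 0.1·0.8 = 0.32
F(0.32) = 0.1024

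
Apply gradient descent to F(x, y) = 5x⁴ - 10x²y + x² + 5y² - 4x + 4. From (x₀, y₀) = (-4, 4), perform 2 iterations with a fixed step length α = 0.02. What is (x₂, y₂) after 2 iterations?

∇F = (20x³ - 20xy + 2x - 4, -10x² + 10y)
Step 1: at (-4, 4), ∇F = (-972, -120) → (-4, 4) − 0.02·(-972, -120) = (15.44, 6.4)
Step 2: at (15.44, 6.4), ∇F = (71666.50368, -2319.936) → (15.44, 6.4) − 0.02·(71666.50368, -2319.936) = (-1417.8900736, 52.79872)

(-1417.8900736, 52.79872)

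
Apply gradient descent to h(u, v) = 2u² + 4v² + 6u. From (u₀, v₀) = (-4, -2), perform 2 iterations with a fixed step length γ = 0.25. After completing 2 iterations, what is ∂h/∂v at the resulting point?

-16

∇h = (4u + 6, 8v)
Step 1: at (-4, -2), ∇h = (-10, -16) → (-4, -2) − 0.25·(-10, -16) = (-1.5, 2)
Step 2: at (-1.5, 2), ∇h = (0, 16) → (-1.5, 2) − 0.25·(0, 16) = (-1.5, -2)
∂h/∂v at (-1.5, -2) = -16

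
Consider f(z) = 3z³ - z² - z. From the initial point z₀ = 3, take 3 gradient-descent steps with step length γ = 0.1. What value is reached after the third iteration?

-486.8715344

f′(z) = 9z² - 2z - 1
Step 1: f′(3) = 74; z₁ = 3 − 0.1·74 = -4.4
Step 2: f′(-4.4) = 182.04; z₂ = -4.4 − 0.1·182.04 = -22.604
Step 3: f′(-22.604) = 4642.675344; z₃ = -22.604 − 0.1·4642.675344 = -486.8715344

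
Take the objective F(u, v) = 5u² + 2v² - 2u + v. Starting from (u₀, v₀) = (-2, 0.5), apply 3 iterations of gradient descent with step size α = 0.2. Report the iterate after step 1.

∇F = (10u - 2, 4v + 1)
Step 1: at (-2, 0.5), ∇F = (-22, 3) → (-2, 0.5) − 0.2·(-22, 3) = (2.4, -0.1)

(2.4, -0.1)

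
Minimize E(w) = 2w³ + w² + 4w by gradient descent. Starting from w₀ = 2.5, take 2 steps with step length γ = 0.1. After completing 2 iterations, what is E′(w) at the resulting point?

E′(w) = 6w² + 2w + 4
Step 1: E′(2.5) = 46.5; w₁ = 2.5 − 0.1·46.5 = -2.15
Step 2: E′(-2.15) = 27.435; w₂ = -2.15 − 0.1·27.435 = -4.8935
E′(w) at (-4.8935) = 137.8910535

137.8910535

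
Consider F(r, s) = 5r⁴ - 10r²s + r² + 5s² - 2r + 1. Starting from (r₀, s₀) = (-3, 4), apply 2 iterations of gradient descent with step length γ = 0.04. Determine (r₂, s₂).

∇F = (20r³ - 20rs + 2r - 2, -10r² + 10s)
(r₁, s₁) = (-3, 4) − 0.04·(-308, -50) = (9.32, 6)
(r₂, s₂) = (9.32, 6) − 0.04·(15089.39136, -808.624) = (-594.2556544, 38.34496)

(-594.2556544, 38.34496)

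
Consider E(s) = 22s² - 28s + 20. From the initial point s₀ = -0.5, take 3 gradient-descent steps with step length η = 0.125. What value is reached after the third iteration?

E′(s) = 44s - 28
s₁ = -0.5 − 0.125·(-50) = 5.75
s₂ = 5.75 − 0.125·225 = -22.375
s₃ = -22.375 − 0.125·(-1012.5) = 104.1875

104.1875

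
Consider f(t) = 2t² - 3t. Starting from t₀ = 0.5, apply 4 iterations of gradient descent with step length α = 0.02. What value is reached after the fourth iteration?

0.57090176

f′(t) = 4t - 3
Step 1: f′(0.5) = -1; t₁ = 0.5 − 0.02·(-1) = 0.52
Step 2: f′(0.52) = -0.92; t₂ = 0.52 − 0.02·(-0.92) = 0.5384
Step 3: f′(0.5384) = -0.8464; t₃ = 0.5384 − 0.02·(-0.8464) = 0.555328
Step 4: f′(0.555328) = -0.778688; t₄ = 0.555328 − 0.02·(-0.778688) = 0.57090176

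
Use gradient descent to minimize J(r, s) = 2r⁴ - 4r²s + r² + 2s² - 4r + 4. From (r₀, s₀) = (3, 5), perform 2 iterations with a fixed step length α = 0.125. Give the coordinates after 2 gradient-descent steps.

(720.265625, 46.28125)

∇J = (8r³ - 8rs + 2r - 4, -4r² + 4s)
(r₁, s₁) = (3, 5) − 0.125·(98, -16) = (-9.25, 7)
(r₂, s₂) = (-9.25, 7) − 0.125·(-5836.125, -314.25) = (720.265625, 46.28125)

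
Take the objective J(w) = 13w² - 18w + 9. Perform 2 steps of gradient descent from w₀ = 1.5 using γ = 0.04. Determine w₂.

J′(w) = 26w - 18
Step 1: J′(1.5) = 21; w₁ = 1.5 − 0.04·21 = 0.66
Step 2: J′(0.66) = -0.84; w₂ = 0.66 − 0.04·(-0.84) = 0.6936

0.6936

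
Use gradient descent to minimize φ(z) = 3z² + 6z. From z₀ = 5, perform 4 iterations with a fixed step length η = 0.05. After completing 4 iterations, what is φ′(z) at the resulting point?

φ′(z) = 6z + 6
Step 1: φ′(5) = 36; z₁ = 5 − 0.05·36 = 3.2
Step 2: φ′(3.2) = 25.2; z₂ = 3.2 − 0.05·25.2 = 1.94
Step 3: φ′(1.94) = 17.64; z₃ = 1.94 − 0.05·17.64 = 1.058
Step 4: φ′(1.058) = 12.348; z₄ = 1.058 − 0.05·12.348 = 0.4406
φ′(z) at (0.4406) = 8.6436

8.6436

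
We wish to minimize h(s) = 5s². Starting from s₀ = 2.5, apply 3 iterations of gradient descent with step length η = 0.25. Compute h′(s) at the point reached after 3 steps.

-84.375

h′(s) = 10s
Step 1: h′(2.5) = 25; s₁ = 2.5 − 0.25·25 = -3.75
Step 2: h′(-3.75) = -37.5; s₂ = -3.75 − 0.25·(-37.5) = 5.625
Step 3: h′(5.625) = 56.25; s₃ = 5.625 − 0.25·56.25 = -8.4375
h′(s) at (-8.4375) = -84.375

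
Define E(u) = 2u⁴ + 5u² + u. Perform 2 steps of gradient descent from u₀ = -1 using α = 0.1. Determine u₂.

E′(u) = 8u³ + 10u + 1
Step 1: E′(-1) = -17; u₁ = -1 − 0.1·(-17) = 0.7
Step 2: E′(0.7) = 10.744; u₂ = 0.7 − 0.1·10.744 = -0.3744

-0.3744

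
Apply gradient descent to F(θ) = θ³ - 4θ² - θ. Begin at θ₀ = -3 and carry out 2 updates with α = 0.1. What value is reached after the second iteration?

-33.5

F′(θ) = 3θ² - 8θ - 1
Step 1: F′(-3) = 50; θ₁ = -3 − 0.1·50 = -8
Step 2: F′(-8) = 255; θ₂ = -8 − 0.1·255 = -33.5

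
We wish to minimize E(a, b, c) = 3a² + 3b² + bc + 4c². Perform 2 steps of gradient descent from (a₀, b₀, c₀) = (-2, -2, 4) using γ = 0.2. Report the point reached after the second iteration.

(-0.08, 0.48, 1.28)

∇E = (6a, 6b + c, b + 8c)
(a₁, b₁, c₁) = (-2, -2, 4) − 0.2·(-12, -8, 30) = (0.4, -0.4, -2)
(a₂, b₂, c₂) = (0.4, -0.4, -2) − 0.2·(2.4, -4.4, -16.4) = (-0.08, 0.48, 1.28)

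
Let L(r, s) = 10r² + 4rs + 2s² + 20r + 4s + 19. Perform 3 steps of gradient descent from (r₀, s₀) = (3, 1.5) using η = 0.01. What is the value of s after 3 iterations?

0.96064

∇L = (20r + 4s + 20, 4r + 4s + 4)
(r₁, s₁) = (3, 1.5) − 0.01·(86, 22) = (2.14, 1.28)
(r₂, s₂) = (2.14, 1.28) − 0.01·(67.92, 17.68) = (1.4608, 1.1032)
(r₃, s₃) = (1.4608, 1.1032) − 0.01·(53.6288, 14.256) = (0.924512, 0.96064)
s = 0.96064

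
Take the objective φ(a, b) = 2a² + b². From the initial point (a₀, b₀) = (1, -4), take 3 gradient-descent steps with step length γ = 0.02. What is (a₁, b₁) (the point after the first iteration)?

(0.92, -3.84)

∇φ = (4a, 2b)
(a₁, b₁) = (1, -4) − 0.02·(4, -8) = (0.92, -3.84)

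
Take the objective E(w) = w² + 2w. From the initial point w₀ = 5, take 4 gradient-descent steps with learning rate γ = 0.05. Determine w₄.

E′(w) = 2w + 2
w₁ = 5 − 0.05·12 = 4.4
w₂ = 4.4 − 0.05·10.8 = 3.86
w₃ = 3.86 − 0.05·9.72 = 3.374
w₄ = 3.374 − 0.05·8.748 = 2.9366

2.9366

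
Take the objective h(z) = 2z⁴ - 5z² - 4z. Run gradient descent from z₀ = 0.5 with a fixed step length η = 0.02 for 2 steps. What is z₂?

0.82600064

h′(z) = 8z³ - 10z - 4
Step 1: h′(0.5) = -8; z₁ = 0.5 − 0.02·(-8) = 0.66
Step 2: h′(0.66) = -8.300032; z₂ = 0.66 − 0.02·(-8.300032) = 0.82600064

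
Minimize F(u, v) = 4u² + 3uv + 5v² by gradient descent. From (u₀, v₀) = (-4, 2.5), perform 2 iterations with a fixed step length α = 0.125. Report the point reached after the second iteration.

∇F = (8u + 3v, 3u + 10v)
Step 1: at (-4, 2.5), ∇F = (-24.5, 13) → (-4, 2.5) − 0.125·(-24.5, 13) = (-0.9375, 0.875)
Step 2: at (-0.9375, 0.875), ∇F = (-4.875, 5.9375) → (-0.9375, 0.875) − 0.125·(-4.875, 5.9375) = (-0.328125, 0.1328125)

(-0.328125, 0.1328125)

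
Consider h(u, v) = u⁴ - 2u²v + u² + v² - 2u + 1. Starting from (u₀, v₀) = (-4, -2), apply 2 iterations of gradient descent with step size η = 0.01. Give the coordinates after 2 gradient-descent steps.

(-0.87023968, -1.586392)

∇h = (4u³ - 4uv + 2u - 2, -2u² + 2v)
Step 1: at (-4, -2), ∇h = (-298, -36) → (-4, -2) − 0.01·(-298, -36) = (-1.02, -1.64)
Step 2: at (-1.02, -1.64), ∇h = (-14.976032, -5.3608) → (-1.02, -1.64) − 0.01·(-14.976032, -5.3608) = (-0.87023968, -1.586392)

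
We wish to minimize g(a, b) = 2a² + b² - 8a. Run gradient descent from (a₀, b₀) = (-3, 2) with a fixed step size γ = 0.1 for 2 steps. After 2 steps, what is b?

∇g = (4a - 8, 2b)
(a₁, b₁) = (-3, 2) − 0.1·(-20, 4) = (-1, 1.6)
(a₂, b₂) = (-1, 1.6) − 0.1·(-12, 3.2) = (0.2, 1.28)
b = 1.28

1.28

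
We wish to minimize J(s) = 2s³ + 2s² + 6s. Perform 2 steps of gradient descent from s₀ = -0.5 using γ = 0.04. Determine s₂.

-0.969216

J′(s) = 6s² + 4s + 6
s₁ = -0.5 − 0.04·5.5 = -0.72
s₂ = -0.72 − 0.04·6.2304 = -0.969216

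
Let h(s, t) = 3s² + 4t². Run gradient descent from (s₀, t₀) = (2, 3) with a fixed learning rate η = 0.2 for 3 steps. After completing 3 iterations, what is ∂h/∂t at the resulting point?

∇h = (6s, 8t)
Step 1: at (2, 3), ∇h = (12, 24) → (2, 3) − 0.2·(12, 24) = (-0.4, -1.8)
Step 2: at (-0.4, -1.8), ∇h = (-2.4, -14.4) → (-0.4, -1.8) − 0.2·(-2.4, -14.4) = (0.08, 1.08)
Step 3: at (0.08, 1.08), ∇h = (0.48, 8.64) → (0.08, 1.08) − 0.2·(0.48, 8.64) = (-0.016, -0.648)
∂h/∂t at (-0.016, -0.648) = -5.184

-5.184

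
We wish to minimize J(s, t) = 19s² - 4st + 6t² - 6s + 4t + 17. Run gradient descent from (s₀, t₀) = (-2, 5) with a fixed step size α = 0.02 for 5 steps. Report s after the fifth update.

0.32598784

∇J = (38s - 4t - 6, -4s + 12t + 4)
Step 1: at (-2, 5), ∇J = (-102, 72) → (-2, 5) − 0.02·(-102, 72) = (0.04, 3.56)
Step 2: at (0.04, 3.56), ∇J = (-18.72, 46.56) → (0.04, 3.56) − 0.02·(-18.72, 46.56) = (0.4144, 2.6288)
Step 3: at (0.4144, 2.6288), ∇J = (-0.768, 33.888) → (0.4144, 2.6288) − 0.02·(-0.768, 33.888) = (0.42976, 1.95104)
Step 4: at (0.42976, 1.95104), ∇J = (2.52672, 25.69344) → (0.42976, 1.95104) − 0.02·(2.52672, 25.69344) = (0.3792256, 1.4371712)
Step 5: at (0.3792256, 1.4371712), ∇J = (2.661888, 19.729152) → (0.3792256, 1.4371712) − 0.02·(2.661888, 19.729152) = (0.32598784, 1.04258816)
s = 0.32598784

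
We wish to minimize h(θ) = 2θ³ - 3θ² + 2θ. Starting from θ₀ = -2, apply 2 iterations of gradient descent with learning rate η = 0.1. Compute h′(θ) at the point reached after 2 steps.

h′(θ) = 6θ² - 6θ + 2
θ₁ = -2 − 0.1·38 = -5.8
θ₂ = -5.8 − 0.1·238.64 = -29.664
h′(θ) at (-29.664) = 5459.701376

5459.701376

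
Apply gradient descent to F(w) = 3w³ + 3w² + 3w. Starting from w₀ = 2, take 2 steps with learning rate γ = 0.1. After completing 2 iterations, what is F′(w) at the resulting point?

F′(w) = 9w² + 6w + 3
w₁ = 2 − 0.1·51 = -3.1
w₂ = -3.1 − 0.1·70.89 = -10.189
F′(w) at (-10.189) = 876.207489

876.207489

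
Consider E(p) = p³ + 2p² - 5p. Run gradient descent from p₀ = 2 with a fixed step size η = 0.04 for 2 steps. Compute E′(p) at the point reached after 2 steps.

E′(p) = 3p² + 4p - 5
p₁ = 2 − 0.04·15 = 1.4
p₂ = 1.4 − 0.04·6.48 = 1.1408
E′(p) at (1.1408) = 3.46747392

3.46747392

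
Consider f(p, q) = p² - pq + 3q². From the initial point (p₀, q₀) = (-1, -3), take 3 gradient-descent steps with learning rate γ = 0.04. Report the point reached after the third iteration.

∇f = (2p - q, -p + 6q)
Step 1: at (-1, -3), ∇f = (1, -17) → (-1, -3) − 0.04·(1, -17) = (-1.04, -2.32)
Step 2: at (-1.04, -2.32), ∇f = (0.24, -12.88) → (-1.04, -2.32) − 0.04·(0.24, -12.88) = (-1.0496, -1.8048)
Step 3: at (-1.0496, -1.8048), ∇f = (-0.2944, -9.7792) → (-1.0496, -1.8048) − 0.04·(-0.2944, -9.7792) = (-1.037824, -1.413632)

(-1.037824, -1.413632)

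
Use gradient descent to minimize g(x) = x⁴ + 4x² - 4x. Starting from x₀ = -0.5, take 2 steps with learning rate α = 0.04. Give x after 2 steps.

0.05185536

g′(x) = 4x³ + 8x - 4
x₁ = -0.5 − 0.04·(-8.5) = -0.16
x₂ = -0.16 − 0.04·(-5.296384) = 0.05185536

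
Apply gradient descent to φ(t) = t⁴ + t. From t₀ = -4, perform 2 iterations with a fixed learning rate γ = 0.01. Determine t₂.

-1.338055

φ′(t) = 4t³ + 1
t₁ = -4 − 0.01·(-255) = -1.45
t₂ = -1.45 − 0.01·(-11.1945) = -1.338055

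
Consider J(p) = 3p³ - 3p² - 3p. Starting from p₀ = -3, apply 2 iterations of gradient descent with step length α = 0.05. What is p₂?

J′(p) = 9p² - 6p - 3
Step 1: J′(-3) = 96; p₁ = -3 − 0.05·96 = -7.8
Step 2: J′(-7.8) = 591.36; p₂ = -7.8 − 0.05·591.36 = -37.368

-37.368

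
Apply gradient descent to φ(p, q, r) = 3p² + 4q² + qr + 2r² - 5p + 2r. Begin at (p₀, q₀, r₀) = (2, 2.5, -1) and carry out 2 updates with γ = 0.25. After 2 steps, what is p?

1.125

∇φ = (6p - 5, 8q + r, q + 4r + 2)
(p₁, q₁, r₁) = (2, 2.5, -1) − 0.25·(7, 19, 0.5) = (0.25, -2.25, -1.125)
(p₂, q₂, r₂) = (0.25, -2.25, -1.125) − 0.25·(-3.5, -19.125, -4.75) = (1.125, 2.53125, 0.0625)
p = 1.125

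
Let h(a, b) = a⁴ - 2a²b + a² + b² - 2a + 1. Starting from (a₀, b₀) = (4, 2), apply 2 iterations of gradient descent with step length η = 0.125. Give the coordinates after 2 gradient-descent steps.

(7494.0859375, 157.265625)

∇h = (4a³ - 4ab + 2a - 2, -2a² + 2b)
(a₁, b₁) = (4, 2) − 0.125·(230, -28) = (-24.75, 5.5)
(a₂, b₂) = (-24.75, 5.5) − 0.125·(-60150.6875, -1214.125) = (7494.0859375, 157.265625)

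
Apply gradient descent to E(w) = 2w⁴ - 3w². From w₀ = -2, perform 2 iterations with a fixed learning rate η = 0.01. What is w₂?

E′(w) = 8w³ - 6w
Step 1: E′(-2) = -52; w₁ = -2 − 0.01·(-52) = -1.48
Step 2: E′(-1.48) = -17.054336; w₂ = -1.48 − 0.01·(-17.054336) = -1.30945664

-1.30945664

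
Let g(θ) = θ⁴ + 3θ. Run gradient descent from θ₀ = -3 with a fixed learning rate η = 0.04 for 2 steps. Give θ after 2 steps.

0.80352

g′(θ) = 4θ³ + 3
θ₁ = -3 − 0.04·(-105) = 1.2
θ₂ = 1.2 − 0.04·9.912 = 0.80352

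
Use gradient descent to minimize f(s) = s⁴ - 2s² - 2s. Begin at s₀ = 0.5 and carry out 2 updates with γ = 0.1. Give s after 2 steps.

1.14435

f′(s) = 4s³ - 4s - 2
Step 1: f′(0.5) = -3.5; s₁ = 0.5 − 0.1·(-3.5) = 0.85
Step 2: f′(0.85) = -2.9435; s₂ = 0.85 − 0.1·(-2.9435) = 1.14435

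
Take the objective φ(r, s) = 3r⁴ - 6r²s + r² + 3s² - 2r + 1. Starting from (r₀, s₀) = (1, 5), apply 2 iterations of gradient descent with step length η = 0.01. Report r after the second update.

1.92676096

∇φ = (12r³ - 12rs + 2r - 2, -6r² + 6s)
Step 1: at (1, 5), ∇φ = (-48, 24) → (1, 5) − 0.01·(-48, 24) = (1.48, 4.76)
Step 2: at (1.48, 4.76), ∇φ = (-44.676096, 15.4176) → (1.48, 4.76) − 0.01·(-44.676096, 15.4176) = (1.92676096, 4.605824)
r = 1.92676096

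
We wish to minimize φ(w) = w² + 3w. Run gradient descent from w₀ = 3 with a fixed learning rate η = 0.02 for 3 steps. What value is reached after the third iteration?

2.481312

φ′(w) = 2w + 3
Step 1: φ′(3) = 9; w₁ = 3 − 0.02·9 = 2.82
Step 2: φ′(2.82) = 8.64; w₂ = 2.82 − 0.02·8.64 = 2.6472
Step 3: φ′(2.6472) = 8.2944; w₃ = 2.6472 − 0.02·8.2944 = 2.481312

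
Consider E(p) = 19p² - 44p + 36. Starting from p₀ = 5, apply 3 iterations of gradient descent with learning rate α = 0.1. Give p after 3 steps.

-83.184

E′(p) = 38p - 44
p₁ = 5 − 0.1·146 = -9.6
p₂ = -9.6 − 0.1·(-408.8) = 31.28
p₃ = 31.28 − 0.1·1144.64 = -83.184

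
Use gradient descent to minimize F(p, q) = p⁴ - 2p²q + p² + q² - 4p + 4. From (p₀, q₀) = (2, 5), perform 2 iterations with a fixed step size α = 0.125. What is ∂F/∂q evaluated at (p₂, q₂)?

-14.65625

∇F = (4p³ - 4pq + 2p - 4, -2p² + 2q)
(p₁, q₁) = (2, 5) − 0.125·(-8, 2) = (3, 4.75)
(p₂, q₂) = (3, 4.75) − 0.125·(53, -8.5) = (-3.625, 5.8125)
∂F/∂q at (-3.625, 5.8125) = -14.65625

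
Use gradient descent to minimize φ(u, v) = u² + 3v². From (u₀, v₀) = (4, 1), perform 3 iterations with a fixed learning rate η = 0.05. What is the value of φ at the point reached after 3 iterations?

∇φ = (2u, 6v)
Step 1: at (4, 1), ∇φ = (8, 6) → (4, 1) − 0.05·(8, 6) = (3.6, 0.7)
Step 2: at (3.6, 0.7), ∇φ = (7.2, 4.2) → (3.6, 0.7) − 0.05·(7.2, 4.2) = (3.24, 0.49)
Step 3: at (3.24, 0.49), ∇φ = (6.48, 2.94) → (3.24, 0.49) − 0.05·(6.48, 2.94) = (2.916, 0.343)
φ(2.916, 0.343) = 8.856003

8.856003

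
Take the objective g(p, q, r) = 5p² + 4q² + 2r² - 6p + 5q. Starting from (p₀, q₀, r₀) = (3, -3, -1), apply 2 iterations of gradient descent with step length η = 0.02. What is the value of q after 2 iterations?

-2.3008

∇g = (10p - 6, 8q + 5, 4r)
Step 1: at (3, -3, -1), ∇g = (24, -19, -4) → (3, -3, -1) − 0.02·(24, -19, -4) = (2.52, -2.62, -0.92)
Step 2: at (2.52, -2.62, -0.92), ∇g = (19.2, -15.96, -3.68) → (2.52, -2.62, -0.92) − 0.02·(19.2, -15.96, -3.68) = (2.136, -2.3008, -0.8464)
q = -2.3008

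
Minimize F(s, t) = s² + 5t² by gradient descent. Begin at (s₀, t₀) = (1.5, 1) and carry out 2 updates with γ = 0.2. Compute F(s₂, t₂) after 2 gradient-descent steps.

∇F = (2s, 10t)
Step 1: at (1.5, 1), ∇F = (3, 10) → (1.5, 1) − 0.2·(3, 10) = (0.9, -1)
Step 2: at (0.9, -1), ∇F = (1.8, -10) → (0.9, -1) − 0.2·(1.8, -10) = (0.54, 1)
F(0.54, 1) = 5.2916

5.2916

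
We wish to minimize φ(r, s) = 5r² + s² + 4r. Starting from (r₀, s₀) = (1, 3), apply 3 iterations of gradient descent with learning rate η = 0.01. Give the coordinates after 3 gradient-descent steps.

∇φ = (10r + 4, 2s)
Step 1: at (1, 3), ∇φ = (14, 6) → (1, 3) − 0.01·(14, 6) = (0.86, 2.94)
Step 2: at (0.86, 2.94), ∇φ = (12.6, 5.88) → (0.86, 2.94) − 0.01·(12.6, 5.88) = (0.734, 2.8812)
Step 3: at (0.734, 2.8812), ∇φ = (11.34, 5.7624) → (0.734, 2.8812) − 0.01·(11.34, 5.7624) = (0.6206, 2.823576)

(0.6206, 2.823576)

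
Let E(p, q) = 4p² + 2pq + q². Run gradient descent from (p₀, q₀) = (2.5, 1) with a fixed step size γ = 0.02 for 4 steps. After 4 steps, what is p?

∇E = (8p + 2q, 2p + 2q)
Step 1: at (2.5, 1), ∇E = (22, 7) → (2.5, 1) − 0.02·(22, 7) = (2.06, 0.86)
Step 2: at (2.06, 0.86), ∇E = (18.2, 5.84) → (2.06, 0.86) − 0.02·(18.2, 5.84) = (1.696, 0.7432)
Step 3: at (1.696, 0.7432), ∇E = (15.0544, 4.8784) → (1.696, 0.7432) − 0.02·(15.0544, 4.8784) = (1.394912, 0.645632)
Step 4: at (1.394912, 0.645632), ∇E = (12.45056, 4.081088) → (1.394912, 0.645632) − 0.02·(12.45056, 4.081088) = (1.1459008, 0.56401024)
p = 1.1459008

1.1459008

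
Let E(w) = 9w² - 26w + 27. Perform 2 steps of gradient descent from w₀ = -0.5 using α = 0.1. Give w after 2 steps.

E′(w) = 18w - 26
w₁ = -0.5 − 0.1·(-35) = 3
w₂ = 3 − 0.1·28 = 0.2

0.2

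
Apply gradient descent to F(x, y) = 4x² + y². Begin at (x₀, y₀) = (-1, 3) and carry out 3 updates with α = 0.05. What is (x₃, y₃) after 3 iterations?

∇F = (8x, 2y)
(x₁, y₁) = (-1, 3) − 0.05·(-8, 6) = (-0.6, 2.7)
(x₂, y₂) = (-0.6, 2.7) − 0.05·(-4.8, 5.4) = (-0.36, 2.43)
(x₃, y₃) = (-0.36, 2.43) − 0.05·(-2.88, 4.86) = (-0.216, 2.187)

(-0.216, 2.187)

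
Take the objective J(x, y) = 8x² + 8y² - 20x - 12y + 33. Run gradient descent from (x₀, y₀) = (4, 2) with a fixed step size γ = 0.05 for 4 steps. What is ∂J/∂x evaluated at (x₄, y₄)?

0.0704

∇J = (16x - 20, 16y - 12)
(x₁, y₁) = (4, 2) − 0.05·(44, 20) = (1.8, 1)
(x₂, y₂) = (1.8, 1) − 0.05·(8.8, 4) = (1.36, 0.8)
(x₃, y₃) = (1.36, 0.8) − 0.05·(1.76, 0.8) = (1.272, 0.76)
(x₄, y₄) = (1.272, 0.76) − 0.05·(0.352, 0.16) = (1.2544, 0.752)
∂J/∂x at (1.2544, 0.752) = 0.0704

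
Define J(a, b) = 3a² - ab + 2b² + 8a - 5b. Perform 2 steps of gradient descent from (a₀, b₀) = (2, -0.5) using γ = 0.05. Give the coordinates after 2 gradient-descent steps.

∇J = (6a - b + 8, -a + 4b - 5)
Step 1: at (2, -0.5), ∇J = (20.5, -9) → (2, -0.5) − 0.05·(20.5, -9) = (0.975, -0.05)
Step 2: at (0.975, -0.05), ∇J = (13.9, -6.175) → (0.975, -0.05) − 0.05·(13.9, -6.175) = (0.28, 0.25875)

(0.28, 0.25875)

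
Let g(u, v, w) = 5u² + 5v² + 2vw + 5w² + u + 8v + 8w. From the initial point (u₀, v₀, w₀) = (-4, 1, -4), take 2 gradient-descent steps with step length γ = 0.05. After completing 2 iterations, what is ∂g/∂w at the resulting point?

∇g = (10u + 1, 10v + 2w + 8, 2v + 10w + 8)
(u₁, v₁, w₁) = (-4, 1, -4) − 0.05·(-39, 10, -30) = (-2.05, 0.5, -2.5)
(u₂, v₂, w₂) = (-2.05, 0.5, -2.5) − 0.05·(-19.5, 8, -16) = (-1.075, 0.1, -1.7)
∂g/∂w at (-1.075, 0.1, -1.7) = -8.8

-8.8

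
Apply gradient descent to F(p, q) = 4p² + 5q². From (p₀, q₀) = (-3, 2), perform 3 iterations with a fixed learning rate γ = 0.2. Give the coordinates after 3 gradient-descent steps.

(0.648, -2)

∇F = (8p, 10q)
(p₁, q₁) = (-3, 2) − 0.2·(-24, 20) = (1.8, -2)
(p₂, q₂) = (1.8, -2) − 0.2·(14.4, -20) = (-1.08, 2)
(p₃, q₃) = (-1.08, 2) − 0.2·(-8.64, 20) = (0.648, -2)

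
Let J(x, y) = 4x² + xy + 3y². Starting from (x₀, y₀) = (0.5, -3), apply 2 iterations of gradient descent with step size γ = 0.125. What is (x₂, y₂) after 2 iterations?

∇J = (8x + y, x + 6y)
Step 1: at (0.5, -3), ∇J = (1, -17.5) → (0.5, -3) − 0.125·(1, -17.5) = (0.375, -0.8125)
Step 2: at (0.375, -0.8125), ∇J = (2.1875, -4.5) → (0.375, -0.8125) − 0.125·(2.1875, -4.5) = (0.1015625, -0.25)

(0.1015625, -0.25)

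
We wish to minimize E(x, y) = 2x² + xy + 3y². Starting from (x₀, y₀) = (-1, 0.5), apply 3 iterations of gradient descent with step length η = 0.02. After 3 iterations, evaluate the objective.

1.435637413152

∇E = (4x + y, x + 6y)
(x₁, y₁) = (-1, 0.5) − 0.02·(-3.5, 2) = (-0.93, 0.46)
(x₂, y₂) = (-0.93, 0.46) − 0.02·(-3.26, 1.83) = (-0.8648, 0.4234)
(x₃, y₃) = (-0.8648, 0.4234) − 0.02·(-3.0358, 1.6756) = (-0.804084, 0.389888)
E(-0.804084, 0.389888) = 1.435637413152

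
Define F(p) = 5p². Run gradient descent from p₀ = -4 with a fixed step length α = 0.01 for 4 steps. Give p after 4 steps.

F′(p) = 10p
Step 1: F′(-4) = -40; p₁ = -4 − 0.01·(-40) = -3.6
Step 2: F′(-3.6) = -36; p₂ = -3.6 − 0.01·(-36) = -3.24
Step 3: F′(-3.24) = -32.4; p₃ = -3.24 − 0.01·(-32.4) = -2.916
Step 4: F′(-2.916) = -29.16; p₄ = -2.916 − 0.01·(-29.16) = -2.6244

-2.6244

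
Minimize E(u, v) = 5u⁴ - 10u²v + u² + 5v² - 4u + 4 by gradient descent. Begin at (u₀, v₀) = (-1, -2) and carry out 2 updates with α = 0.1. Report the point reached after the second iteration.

∇E = (20u³ - 20uv + 2u - 4, -10u² + 10v)
(u₁, v₁) = (-1, -2) − 0.1·(-66, -30) = (5.6, 1)
(u₂, v₂) = (5.6, 1) − 0.1·(3407.52, -303.6) = (-335.152, 31.36)

(-335.152, 31.36)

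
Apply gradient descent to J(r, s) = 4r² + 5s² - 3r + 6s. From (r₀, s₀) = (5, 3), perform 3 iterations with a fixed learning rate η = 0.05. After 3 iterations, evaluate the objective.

∇J = (8r - 3, 10s + 6)
Step 1: at (5, 3), ∇J = (37, 36) → (5, 3) − 0.05·(37, 36) = (3.15, 1.2)
Step 2: at (3.15, 1.2), ∇J = (22.2, 18) → (3.15, 1.2) − 0.05·(22.2, 18) = (2.04, 0.3)
Step 3: at (2.04, 0.3), ∇J = (13.32, 9) → (2.04, 0.3) − 0.05·(13.32, 9) = (1.374, -0.15)
J(1.374, -0.15) = 2.642004

2.642004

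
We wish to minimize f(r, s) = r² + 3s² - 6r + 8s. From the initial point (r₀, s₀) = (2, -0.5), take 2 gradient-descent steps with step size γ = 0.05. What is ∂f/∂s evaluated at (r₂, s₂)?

2.45

∇f = (2r - 6, 6s + 8)
(r₁, s₁) = (2, -0.5) − 0.05·(-2, 5) = (2.1, -0.75)
(r₂, s₂) = (2.1, -0.75) − 0.05·(-1.8, 3.5) = (2.19, -0.925)
∂f/∂s at (2.19, -0.925) = 2.45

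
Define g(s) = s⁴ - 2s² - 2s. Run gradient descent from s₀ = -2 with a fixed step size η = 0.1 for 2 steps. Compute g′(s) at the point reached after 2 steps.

g′(s) = 4s³ - 4s - 2
Step 1: g′(-2) = -26; s₁ = -2 − 0.1·(-26) = 0.6
Step 2: g′(0.6) = -3.536; s₂ = 0.6 − 0.1·(-3.536) = 0.9536
g′(s) at (0.9536) = -2.345764069376

-2.345764069376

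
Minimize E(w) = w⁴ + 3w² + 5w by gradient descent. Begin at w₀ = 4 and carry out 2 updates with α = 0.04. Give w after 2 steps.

E′(w) = 4w³ + 6w + 5
Step 1: E′(4) = 285; w₁ = 4 − 0.04·285 = -7.4
Step 2: E′(-7.4) = -1660.296; w₂ = -7.4 − 0.04·(-1660.296) = 59.01184

59.01184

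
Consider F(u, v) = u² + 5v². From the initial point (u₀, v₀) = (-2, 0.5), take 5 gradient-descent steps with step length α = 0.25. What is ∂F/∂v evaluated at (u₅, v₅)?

∇F = (2u, 10v)
(u₁, v₁) = (-2, 0.5) − 0.25·(-4, 5) = (-1, -0.75)
(u₂, v₂) = (-1, -0.75) − 0.25·(-2, -7.5) = (-0.5, 1.125)
(u₃, v₃) = (-0.5, 1.125) − 0.25·(-1, 11.25) = (-0.25, -1.6875)
(u₄, v₄) = (-0.25, -1.6875) − 0.25·(-0.5, -16.875) = (-0.125, 2.53125)
(u₅, v₅) = (-0.125, 2.53125) − 0.25·(-0.25, 25.3125) = (-0.0625, -3.796875)
∂F/∂v at (-0.0625, -3.796875) = -37.96875

-37.96875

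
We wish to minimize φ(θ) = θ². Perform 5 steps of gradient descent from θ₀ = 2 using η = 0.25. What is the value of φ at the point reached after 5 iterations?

φ′(θ) = 2θ
θ₁ = 2 − 0.25·4 = 1
θ₂ = 1 − 0.25·2 = 0.5
θ₃ = 0.5 − 0.25·1 = 0.25
θ₄ = 0.25 − 0.25·0.5 = 0.125
θ₅ = 0.125 − 0.25·0.25 = 0.0625
φ(0.0625) = 0.00390625

0.00390625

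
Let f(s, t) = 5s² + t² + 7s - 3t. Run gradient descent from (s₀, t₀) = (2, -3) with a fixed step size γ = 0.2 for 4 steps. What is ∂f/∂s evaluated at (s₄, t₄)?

∇f = (10s + 7, 2t - 3)
(s₁, t₁) = (2, -3) − 0.2·(27, -9) = (-3.4, -1.2)
(s₂, t₂) = (-3.4, -1.2) − 0.2·(-27, -5.4) = (2, -0.12)
(s₃, t₃) = (2, -0.12) − 0.2·(27, -3.24) = (-3.4, 0.528)
(s₄, t₄) = (-3.4, 0.528) − 0.2·(-27, -1.944) = (2, 0.9168)
∂f/∂s at (2, 0.9168) = 27

27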